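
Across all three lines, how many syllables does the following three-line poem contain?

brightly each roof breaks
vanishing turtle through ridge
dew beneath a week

17

Line 1: brightly(2) + each(1) + roof(1) + breaks(1) = 5
Line 2: vanishing(3) + turtle(2) + through(1) + ridge(1) = 7
Line 3: dew(1) + beneath(2) + a(1) + week(1) = 5
Total: 5 + 7 + 5 = 17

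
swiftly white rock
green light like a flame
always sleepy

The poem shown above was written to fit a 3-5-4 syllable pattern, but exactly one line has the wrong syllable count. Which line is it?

The first line

Line 1: "swiftly white rock": 2+1+1 = 4 (expected 3)
Line 2: "green light like a flame": 1+1+1+1+1 = 5 ✓
Line 3: "always sleepy": 2+2 = 4 ✓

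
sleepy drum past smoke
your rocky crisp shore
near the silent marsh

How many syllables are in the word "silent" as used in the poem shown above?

"silent" has 2 syllables.

2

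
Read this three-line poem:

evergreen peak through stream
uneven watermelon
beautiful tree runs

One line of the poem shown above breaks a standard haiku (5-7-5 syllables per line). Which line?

Line 1

Line 1: evergreen(3) + peak(1) + through(1) + stream(1) = 6 (expected 5)
Line 2: uneven(3) + watermelon(4) = 7 ✓
Line 3: beautiful(3) + tree(1) + runs(1) = 5 ✓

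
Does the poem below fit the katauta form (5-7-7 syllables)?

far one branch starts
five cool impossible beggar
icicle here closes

No

Line 1: "far one branch starts": 1+1+1+1 = 4 (expected 5)
Line 2: "five cool impossible beggar": 1+1+4+2 = 8 (expected 7)
Line 3: "icicle here closes": 3+1+2 = 6 (expected 7)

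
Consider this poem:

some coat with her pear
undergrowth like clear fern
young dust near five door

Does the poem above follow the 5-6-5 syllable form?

Yes

Line 1: "some coat with her pear": 1+1+1+1+1 = 5 ✓
Line 2: "undergrowth like clear fern": 3+1+1+1 = 6 ✓
Line 3: "young dust near five door": 1+1+1+1+1 = 5 ✓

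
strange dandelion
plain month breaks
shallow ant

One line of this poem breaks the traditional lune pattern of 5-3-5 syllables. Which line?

Line 1: strange(1) + dandelion(4) = 5 ✓
Line 2: plain(1) + month(1) + breaks(1) = 3 ✓
Line 3: shallow(2) + ant(1) = 3 (expected 5)

The third line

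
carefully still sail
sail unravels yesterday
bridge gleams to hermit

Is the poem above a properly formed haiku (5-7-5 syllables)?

Yes

Line 1: carefully(3) + still(1) + sail(1) = 5 ✓
Line 2: sail(1) + unravels(3) + yesterday(3) = 7 ✓
Line 3: bridge(1) + gleams(1) + to(1) + hermit(2) = 5 ✓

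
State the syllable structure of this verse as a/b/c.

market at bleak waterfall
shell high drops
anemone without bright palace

Line 1: market(2) + at(1) + bleak(1) + waterfall(3) = 7
Line 2: shell(1) + high(1) + drops(1) = 3
Line 3: anemone(4) + without(2) + bright(1) + palace(2) = 9

7/3/9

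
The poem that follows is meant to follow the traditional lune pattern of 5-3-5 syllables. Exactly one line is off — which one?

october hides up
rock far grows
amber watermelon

Line 1: october (3), hides (1), up (1) → 5 ✓
Line 2: rock (1), far (1), grows (1) → 3 ✓
Line 3: amber (2), watermelon (4) → 6 (expected 5)

The third line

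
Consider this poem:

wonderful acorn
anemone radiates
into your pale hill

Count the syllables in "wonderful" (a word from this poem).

3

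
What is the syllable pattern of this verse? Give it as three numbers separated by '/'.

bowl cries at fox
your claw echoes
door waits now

4/4/3

Line 1: bowl(1) + cries(1) + at(1) + fox(1) = 4
Line 2: your(1) + claw(1) + echoes(2) = 4
Line 3: door(1) + waits(1) + now(1) = 3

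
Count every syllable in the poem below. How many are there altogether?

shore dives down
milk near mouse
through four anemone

12

Line 1: shore (1), dives (1), down (1) → 3
Line 2: milk (1), near (1), mouse (1) → 3
Line 3: through (1), four (1), anemone (4) → 6
Total: 3 + 3 + 6 = 12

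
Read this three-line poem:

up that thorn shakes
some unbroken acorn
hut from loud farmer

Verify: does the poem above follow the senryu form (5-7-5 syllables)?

Line 1: up (1), that (1), thorn (1), shakes (1) → 4 (expected 5)
Line 2: some (1), unbroken (3), acorn (2) → 6 (expected 7)
Line 3: hut (1), from (1), loud (1), farmer (2) → 5 ✓

No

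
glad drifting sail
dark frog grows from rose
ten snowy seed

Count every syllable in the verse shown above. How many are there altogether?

13

Line 1: glad (1), drifting (2), sail (1) → 4
Line 2: dark (1), frog (1), grows (1), from (1), rose (1) → 5
Line 3: ten (1), snowy (2), seed (1) → 4
Total: 4 + 5 + 4 = 13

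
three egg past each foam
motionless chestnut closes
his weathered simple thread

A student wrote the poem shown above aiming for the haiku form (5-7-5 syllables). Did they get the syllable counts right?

Line 1: three(1) + egg(1) + past(1) + each(1) + foam(1) = 5 ✓
Line 2: motionless(3) + chestnut(2) + closes(2) = 7 ✓
Line 3: his(1) + weathered(2) + simple(2) + thread(1) = 6 (expected 5)

No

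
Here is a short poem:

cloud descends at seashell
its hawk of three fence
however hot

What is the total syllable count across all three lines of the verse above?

15

Line 1: "cloud descends at seashell": 1+2+1+2 = 6
Line 2: "its hawk of three fence": 1+1+1+1+1 = 5
Line 3: "however hot": 3+1 = 4
Total: 6 + 5 + 4 = 15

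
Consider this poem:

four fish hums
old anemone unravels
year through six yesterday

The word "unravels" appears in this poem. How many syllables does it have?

3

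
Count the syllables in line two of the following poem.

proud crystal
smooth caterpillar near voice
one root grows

Line two: "smooth caterpillar near voice": 1+4+1+1 = 7

7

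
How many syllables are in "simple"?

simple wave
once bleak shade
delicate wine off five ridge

2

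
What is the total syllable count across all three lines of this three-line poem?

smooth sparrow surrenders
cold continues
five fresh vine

Line 1: smooth(1) + sparrow(2) + surrenders(3) = 6
Line 2: cold(1) + continues(3) = 4
Line 3: five(1) + fresh(1) + vine(1) = 3
Total: 6 + 4 + 3 = 13

13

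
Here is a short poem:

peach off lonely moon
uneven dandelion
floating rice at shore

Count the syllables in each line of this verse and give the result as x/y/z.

Line 1: peach (1), off (1), lonely (2), moon (1) → 5
Line 2: uneven (3), dandelion (4) → 7
Line 3: floating (2), rice (1), at (1), shore (1) → 5

5/7/5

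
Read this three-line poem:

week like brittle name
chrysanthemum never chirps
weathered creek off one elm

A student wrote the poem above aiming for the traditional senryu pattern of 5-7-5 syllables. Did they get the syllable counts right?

Line 1: week(1) + like(1) + brittle(2) + name(1) = 5 ✓
Line 2: chrysanthemum(4) + never(2) + chirps(1) = 7 ✓
Line 3: weathered(2) + creek(1) + off(1) + one(1) + elm(1) = 6 (expected 5)

No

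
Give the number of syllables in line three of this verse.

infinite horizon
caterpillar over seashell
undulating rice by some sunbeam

Line three: "undulating rice by some sunbeam": 4+1+1+1+2 = 9

9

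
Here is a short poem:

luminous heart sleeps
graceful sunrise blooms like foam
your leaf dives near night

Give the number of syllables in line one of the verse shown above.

5

Line one: "luminous heart sleeps": 3+1+1 = 5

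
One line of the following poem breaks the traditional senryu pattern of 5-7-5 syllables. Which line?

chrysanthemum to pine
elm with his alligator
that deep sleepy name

Line 1

Line 1: "chrysanthemum to pine": 4+1+1 = 6 (expected 5)
Line 2: "elm with his alligator": 1+1+1+4 = 7 ✓
Line 3: "that deep sleepy name": 1+1+2+1 = 5 ✓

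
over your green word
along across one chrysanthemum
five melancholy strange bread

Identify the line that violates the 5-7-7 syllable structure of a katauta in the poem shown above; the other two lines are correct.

Line 2

Line 1: over (2), your (1), green (1), word (1) → 5 ✓
Line 2: along (2), across (2), one (1), chrysanthemum (4) → 9 (expected 7)
Line 3: five (1), melancholy (4), strange (1), bread (1) → 7 ✓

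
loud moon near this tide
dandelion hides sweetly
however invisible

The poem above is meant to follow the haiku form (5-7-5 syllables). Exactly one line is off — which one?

The third line

Line 1: loud(1) + moon(1) + near(1) + this(1) + tide(1) = 5 ✓
Line 2: dandelion(4) + hides(1) + sweetly(2) = 7 ✓
Line 3: however(3) + invisible(4) = 7 (expected 5)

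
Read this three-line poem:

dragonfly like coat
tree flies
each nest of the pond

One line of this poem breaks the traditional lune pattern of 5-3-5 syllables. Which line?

Line 1: "dragonfly like coat": 3+1+1 = 5 ✓
Line 2: "tree flies": 1+1 = 2 (expected 3)
Line 3: "each nest of the pond": 1+1+1+1+1 = 5 ✓

The second line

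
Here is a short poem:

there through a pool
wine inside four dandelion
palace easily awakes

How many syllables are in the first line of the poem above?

The first line: there(1) + through(1) + a(1) + pool(1) = 4

4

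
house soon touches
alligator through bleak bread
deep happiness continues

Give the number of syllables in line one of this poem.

4

Line one: house (1), soon (1), touches (2) → 4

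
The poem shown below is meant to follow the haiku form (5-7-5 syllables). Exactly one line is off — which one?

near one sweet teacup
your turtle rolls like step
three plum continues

Line 1: "near one sweet teacup": 1+1+1+2 = 5 ✓
Line 2: "your turtle rolls like step": 1+2+1+1+1 = 6 (expected 7)
Line 3: "three plum continues": 1+1+3 = 5 ✓

The second line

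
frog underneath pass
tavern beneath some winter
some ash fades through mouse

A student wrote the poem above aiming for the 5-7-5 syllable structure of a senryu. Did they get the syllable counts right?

Yes

Line 1: frog(1) + underneath(3) + pass(1) = 5 ✓
Line 2: tavern(2) + beneath(2) + some(1) + winter(2) = 7 ✓
Line 3: some(1) + ash(1) + fades(1) + through(1) + mouse(1) = 5 ✓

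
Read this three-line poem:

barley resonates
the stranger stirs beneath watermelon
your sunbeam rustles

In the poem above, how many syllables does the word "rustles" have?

"rustles" has 2 syllables.

2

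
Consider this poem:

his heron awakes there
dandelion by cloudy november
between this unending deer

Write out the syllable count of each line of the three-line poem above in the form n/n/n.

Line 1: his (1), heron (2), awakes (2), there (1) → 6
Line 2: dandelion (4), by (1), cloudy (2), november (3) → 10
Line 3: between (2), this (1), unending (3), deer (1) → 7

6/10/7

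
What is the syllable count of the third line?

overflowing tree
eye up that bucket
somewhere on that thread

5

The third line: somewhere (2), on (1), that (1), thread (1) → 5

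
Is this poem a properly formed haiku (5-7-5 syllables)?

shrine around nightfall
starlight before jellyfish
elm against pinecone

Yes

Line 1: "shrine around nightfall": 1+2+2 = 5 ✓
Line 2: "starlight before jellyfish": 2+2+3 = 7 ✓
Line 3: "elm against pinecone": 1+2+2 = 5 ✓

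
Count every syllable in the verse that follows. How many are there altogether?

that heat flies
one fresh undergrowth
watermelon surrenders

15

Line 1: that(1) + heat(1) + flies(1) = 3
Line 2: one(1) + fresh(1) + undergrowth(3) = 5
Line 3: watermelon(4) + surrenders(3) = 7
Total: 3 + 5 + 7 = 15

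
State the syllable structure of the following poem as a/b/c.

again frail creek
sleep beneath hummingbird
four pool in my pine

Line 1: "again frail creek": 2+1+1 = 4
Line 2: "sleep beneath hummingbird": 1+2+3 = 6
Line 3: "four pool in my pine": 1+1+1+1+1 = 5

4/6/5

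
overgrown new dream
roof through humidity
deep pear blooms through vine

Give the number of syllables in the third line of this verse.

5

The third line: "deep pear blooms through vine": 1+1+1+1+1 = 5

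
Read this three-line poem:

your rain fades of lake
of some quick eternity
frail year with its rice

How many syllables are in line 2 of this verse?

7

Line 2: "of some quick eternity": 1+1+1+4 = 7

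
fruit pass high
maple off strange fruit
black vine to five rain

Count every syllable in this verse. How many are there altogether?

13

Line 1: fruit(1) + pass(1) + high(1) = 3
Line 2: maple(2) + off(1) + strange(1) + fruit(1) = 5
Line 3: black(1) + vine(1) + to(1) + five(1) + rain(1) = 5
Total: 3 + 5 + 5 = 13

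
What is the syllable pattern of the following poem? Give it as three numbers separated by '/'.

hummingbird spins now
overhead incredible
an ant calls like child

5/7/5

Line 1: hummingbird (3), spins (1), now (1) → 5
Line 2: overhead (3), incredible (4) → 7
Line 3: an (1), ant (1), calls (1), like (1), child (1) → 5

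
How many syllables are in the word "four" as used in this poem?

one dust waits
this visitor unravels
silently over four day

1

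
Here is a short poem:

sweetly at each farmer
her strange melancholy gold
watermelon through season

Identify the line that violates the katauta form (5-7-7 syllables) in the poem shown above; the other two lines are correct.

Line 1

Line 1: sweetly (2), at (1), each (1), farmer (2) → 6 (expected 5)
Line 2: her (1), strange (1), melancholy (4), gold (1) → 7 ✓
Line 3: watermelon (4), through (1), season (2) → 7 ✓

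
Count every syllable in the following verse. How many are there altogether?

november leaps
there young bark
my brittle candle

Line 1: "november leaps": 3+1 = 4
Line 2: "there young bark": 1+1+1 = 3
Line 3: "my brittle candle": 1+2+2 = 5
Total: 4 + 3 + 5 = 12

12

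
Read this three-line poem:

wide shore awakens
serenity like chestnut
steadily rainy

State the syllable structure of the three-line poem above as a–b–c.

5–7–5

Line 1: wide(1) + shore(1) + awakens(3) = 5
Line 2: serenity(4) + like(1) + chestnut(2) = 7
Line 3: steadily(3) + rainy(2) = 5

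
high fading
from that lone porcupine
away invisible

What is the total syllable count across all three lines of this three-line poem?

15

Line 1: high(1) + fading(2) = 3
Line 2: from(1) + that(1) + lone(1) + porcupine(3) = 6
Line 3: away(2) + invisible(4) = 6
Total: 3 + 6 + 6 = 15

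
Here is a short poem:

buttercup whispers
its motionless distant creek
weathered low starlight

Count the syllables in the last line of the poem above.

The last line: weathered(2) + low(1) + starlight(2) = 5

5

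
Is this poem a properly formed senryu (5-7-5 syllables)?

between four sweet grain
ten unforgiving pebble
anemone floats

Yes

Line 1: "between four sweet grain": 2+1+1+1 = 5 ✓
Line 2: "ten unforgiving pebble": 1+4+2 = 7 ✓
Line 3: "anemone floats": 4+1 = 5 ✓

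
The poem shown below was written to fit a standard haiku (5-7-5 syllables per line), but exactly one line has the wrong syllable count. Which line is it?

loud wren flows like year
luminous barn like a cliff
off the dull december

The third line

Line 1: "loud wren flows like year": 1+1+1+1+1 = 5 ✓
Line 2: "luminous barn like a cliff": 3+1+1+1+1 = 7 ✓
Line 3: "off the dull december": 1+1+1+3 = 6 (expected 5)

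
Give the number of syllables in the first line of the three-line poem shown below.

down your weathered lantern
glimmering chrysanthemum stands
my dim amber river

6

The first line: "down your weathered lantern": 1+1+2+2 = 6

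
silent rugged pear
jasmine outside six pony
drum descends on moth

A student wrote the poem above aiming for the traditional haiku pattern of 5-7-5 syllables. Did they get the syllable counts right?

Yes

Line 1: silent (2), rugged (2), pear (1) → 5 ✓
Line 2: jasmine (2), outside (2), six (1), pony (2) → 7 ✓
Line 3: drum (1), descends (2), on (1), moth (1) → 5 ✓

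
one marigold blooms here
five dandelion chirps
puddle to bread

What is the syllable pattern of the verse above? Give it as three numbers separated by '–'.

Line 1: "one marigold blooms here": 1+3+1+1 = 6
Line 2: "five dandelion chirps": 1+4+1 = 6
Line 3: "puddle to bread": 2+1+1 = 4

6–6–4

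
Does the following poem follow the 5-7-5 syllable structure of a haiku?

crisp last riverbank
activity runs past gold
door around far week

Yes

Line 1: crisp(1) + last(1) + riverbank(3) = 5 ✓
Line 2: activity(4) + runs(1) + past(1) + gold(1) = 7 ✓
Line 3: door(1) + around(2) + far(1) + week(1) = 5 ✓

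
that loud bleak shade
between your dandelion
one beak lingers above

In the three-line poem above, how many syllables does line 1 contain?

4

Line 1: that (1), loud (1), bleak (1), shade (1) → 4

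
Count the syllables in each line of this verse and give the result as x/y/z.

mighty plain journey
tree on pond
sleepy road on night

5/3/5

Line 1: mighty (2), plain (1), journey (2) → 5
Line 2: tree (1), on (1), pond (1) → 3
Line 3: sleepy (2), road (1), on (1), night (1) → 5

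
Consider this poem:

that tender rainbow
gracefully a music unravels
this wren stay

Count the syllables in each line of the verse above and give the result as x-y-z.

Line 1: that (1), tender (2), rainbow (2) → 5
Line 2: gracefully (3), a (1), music (2), unravels (3) → 9
Line 3: this (1), wren (1), stay (1) → 3

5-9-3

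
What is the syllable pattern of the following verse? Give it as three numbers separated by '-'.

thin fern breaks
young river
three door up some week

3-3-5

Line 1: thin (1), fern (1), breaks (1) → 3
Line 2: young (1), river (2) → 3
Line 3: three (1), door (1), up (1), some (1), week (1) → 5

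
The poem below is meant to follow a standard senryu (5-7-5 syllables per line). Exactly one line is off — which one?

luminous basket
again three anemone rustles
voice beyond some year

Line 2

Line 1: "luminous basket": 3+2 = 5 ✓
Line 2: "again three anemone rustles": 2+1+4+2 = 9 (expected 7)
Line 3: "voice beyond some year": 1+2+1+1 = 5 ✓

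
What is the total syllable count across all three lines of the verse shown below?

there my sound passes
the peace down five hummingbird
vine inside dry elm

Line 1: there(1) + my(1) + sound(1) + passes(2) = 5
Line 2: the(1) + peace(1) + down(1) + five(1) + hummingbird(3) = 7
Line 3: vine(1) + inside(2) + dry(1) + elm(1) = 5
Total: 5 + 7 + 5 = 17

17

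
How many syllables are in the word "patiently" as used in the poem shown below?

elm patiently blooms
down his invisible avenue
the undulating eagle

3

"patiently" has 3 syllables.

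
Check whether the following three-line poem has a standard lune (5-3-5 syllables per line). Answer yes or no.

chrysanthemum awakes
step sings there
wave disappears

No

Line 1: chrysanthemum (4), awakes (2) → 6 (expected 5)
Line 2: step (1), sings (1), there (1) → 3 ✓
Line 3: wave (1), disappears (3) → 4 (expected 5)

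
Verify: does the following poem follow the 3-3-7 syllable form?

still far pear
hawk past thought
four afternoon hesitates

Yes

Line 1: "still far pear": 1+1+1 = 3 ✓
Line 2: "hawk past thought": 1+1+1 = 3 ✓
Line 3: "four afternoon hesitates": 1+3+3 = 7 ✓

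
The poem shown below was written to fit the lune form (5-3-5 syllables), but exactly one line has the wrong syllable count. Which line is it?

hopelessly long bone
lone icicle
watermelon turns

Line 2

Line 1: hopelessly(3) + long(1) + bone(1) = 5 ✓
Line 2: lone(1) + icicle(3) = 4 (expected 3)
Line 3: watermelon(4) + turns(1) = 5 ✓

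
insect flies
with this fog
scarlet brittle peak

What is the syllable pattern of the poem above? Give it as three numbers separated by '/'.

Line 1: insect(2) + flies(1) = 3
Line 2: with(1) + this(1) + fog(1) = 3
Line 3: scarlet(2) + brittle(2) + peak(1) = 5

3/3/5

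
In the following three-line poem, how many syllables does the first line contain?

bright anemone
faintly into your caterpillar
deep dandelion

5

The first line: bright (1), anemone (4) → 5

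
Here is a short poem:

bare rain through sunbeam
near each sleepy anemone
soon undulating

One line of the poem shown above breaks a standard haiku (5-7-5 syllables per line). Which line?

Line 1: "bare rain through sunbeam": 1+1+1+2 = 5 ✓
Line 2: "near each sleepy anemone": 1+1+2+4 = 8 (expected 7)
Line 3: "soon undulating": 1+4 = 5 ✓

Line 2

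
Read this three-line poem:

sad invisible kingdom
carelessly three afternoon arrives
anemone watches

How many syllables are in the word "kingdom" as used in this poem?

"kingdom" has 2 syllables.

2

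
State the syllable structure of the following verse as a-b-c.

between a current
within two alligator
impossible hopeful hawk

5-7-7

Line 1: "between a current": 2+1+2 = 5
Line 2: "within two alligator": 2+1+4 = 7
Line 3: "impossible hopeful hawk": 4+2+1 = 7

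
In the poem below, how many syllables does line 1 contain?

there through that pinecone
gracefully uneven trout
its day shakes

Line 1: "there through that pinecone": 1+1+1+2 = 5

5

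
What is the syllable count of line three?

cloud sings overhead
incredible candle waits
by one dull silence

Line three: by(1) + one(1) + dull(1) + silence(2) = 5

5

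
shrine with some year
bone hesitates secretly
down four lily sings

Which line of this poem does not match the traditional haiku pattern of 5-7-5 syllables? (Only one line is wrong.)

Line 1

Line 1: "shrine with some year": 1+1+1+1 = 4 (expected 5)
Line 2: "bone hesitates secretly": 1+3+3 = 7 ✓
Line 3: "down four lily sings": 1+1+2+1 = 5 ✓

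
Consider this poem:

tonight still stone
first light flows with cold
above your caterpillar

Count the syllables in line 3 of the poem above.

Line 3: "above your caterpillar": 2+1+4 = 7

7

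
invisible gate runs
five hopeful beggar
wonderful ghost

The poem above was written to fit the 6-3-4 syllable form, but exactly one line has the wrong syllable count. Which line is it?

The second line

Line 1: "invisible gate runs": 4+1+1 = 6 ✓
Line 2: "five hopeful beggar": 1+2+2 = 5 (expected 3)
Line 3: "wonderful ghost": 3+1 = 4 ✓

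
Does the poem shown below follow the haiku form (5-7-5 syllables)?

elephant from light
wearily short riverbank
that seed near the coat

Yes

Line 1: "elephant from light": 3+1+1 = 5 ✓
Line 2: "wearily short riverbank": 3+1+3 = 7 ✓
Line 3: "that seed near the coat": 1+1+1+1+1 = 5 ✓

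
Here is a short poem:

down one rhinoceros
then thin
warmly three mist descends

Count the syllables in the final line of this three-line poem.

The final line: "warmly three mist descends": 2+1+1+2 = 6

6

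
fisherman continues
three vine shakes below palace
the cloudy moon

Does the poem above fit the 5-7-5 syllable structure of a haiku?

No

Line 1: fisherman (3), continues (3) → 6 (expected 5)
Line 2: three (1), vine (1), shakes (1), below (2), palace (2) → 7 ✓
Line 3: the (1), cloudy (2), moon (1) → 4 (expected 5)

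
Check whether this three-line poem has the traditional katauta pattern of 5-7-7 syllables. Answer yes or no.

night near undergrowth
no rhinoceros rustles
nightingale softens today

Line 1: night(1) + near(1) + undergrowth(3) = 5 ✓
Line 2: no(1) + rhinoceros(4) + rustles(2) = 7 ✓
Line 3: nightingale(3) + softens(2) + today(2) = 7 ✓

Yes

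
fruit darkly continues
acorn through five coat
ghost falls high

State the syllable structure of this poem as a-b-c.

Line 1: fruit (1), darkly (2), continues (3) → 6
Line 2: acorn (2), through (1), five (1), coat (1) → 5
Line 3: ghost (1), falls (1), high (1) → 3

6-5-3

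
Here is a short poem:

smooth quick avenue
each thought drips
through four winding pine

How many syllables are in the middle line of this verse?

The middle line: "each thought drips": 1+1+1 = 3

3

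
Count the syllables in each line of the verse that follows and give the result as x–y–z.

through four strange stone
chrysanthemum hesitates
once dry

4–7–2

Line 1: "through four strange stone": 1+1+1+1 = 4
Line 2: "chrysanthemum hesitates": 4+3 = 7
Line 3: "once dry": 1+1 = 2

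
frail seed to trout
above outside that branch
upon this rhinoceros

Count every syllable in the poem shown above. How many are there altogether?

Line 1: "frail seed to trout": 1+1+1+1 = 4
Line 2: "above outside that branch": 2+2+1+1 = 6
Line 3: "upon this rhinoceros": 2+1+4 = 7
Total: 4 + 6 + 7 = 17

17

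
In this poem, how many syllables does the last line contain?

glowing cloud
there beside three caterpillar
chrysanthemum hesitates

7

The last line: "chrysanthemum hesitates": 4+3 = 7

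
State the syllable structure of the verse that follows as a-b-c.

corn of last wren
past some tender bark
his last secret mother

4-5-6

Line 1: corn (1), of (1), last (1), wren (1) → 4
Line 2: past (1), some (1), tender (2), bark (1) → 5
Line 3: his (1), last (1), secret (2), mother (2) → 6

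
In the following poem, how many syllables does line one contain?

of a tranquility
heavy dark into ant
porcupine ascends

6

Line one: of(1) + a(1) + tranquility(4) = 6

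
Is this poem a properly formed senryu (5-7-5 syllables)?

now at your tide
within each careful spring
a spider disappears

Line 1: "now at your tide": 1+1+1+1 = 4 (expected 5)
Line 2: "within each careful spring": 2+1+2+1 = 6 (expected 7)
Line 3: "a spider disappears": 1+2+3 = 6 (expected 5)

No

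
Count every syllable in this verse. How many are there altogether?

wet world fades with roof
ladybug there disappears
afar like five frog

17

Line 1: wet (1), world (1), fades (1), with (1), roof (1) → 5
Line 2: ladybug (3), there (1), disappears (3) → 7
Line 3: afar (2), like (1), five (1), frog (1) → 5
Total: 5 + 7 + 5 = 17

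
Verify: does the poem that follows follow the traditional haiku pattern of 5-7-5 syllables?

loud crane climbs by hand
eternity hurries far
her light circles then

Yes

Line 1: "loud crane climbs by hand": 1+1+1+1+1 = 5 ✓
Line 2: "eternity hurries far": 4+2+1 = 7 ✓
Line 3: "her light circles then": 1+1+2+1 = 5 ✓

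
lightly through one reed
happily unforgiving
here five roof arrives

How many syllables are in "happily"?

"happily" has 3 syllables.

3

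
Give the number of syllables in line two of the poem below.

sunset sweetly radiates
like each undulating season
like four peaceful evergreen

8

Line two: like (1), each (1), undulating (4), season (2) → 8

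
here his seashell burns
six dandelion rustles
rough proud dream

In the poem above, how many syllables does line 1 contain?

Line 1: here(1) + his(1) + seashell(2) + burns(1) = 5

5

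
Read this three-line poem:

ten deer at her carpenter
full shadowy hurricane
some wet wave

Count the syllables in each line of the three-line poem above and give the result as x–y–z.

Line 1: ten (1), deer (1), at (1), her (1), carpenter (3) → 7
Line 2: full (1), shadowy (3), hurricane (3) → 7
Line 3: some (1), wet (1), wave (1) → 3

7–7–3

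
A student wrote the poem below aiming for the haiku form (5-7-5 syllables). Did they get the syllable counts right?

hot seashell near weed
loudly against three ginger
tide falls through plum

Line 1: hot (1), seashell (2), near (1), weed (1) → 5 ✓
Line 2: loudly (2), against (2), three (1), ginger (2) → 7 ✓
Line 3: tide (1), falls (1), through (1), plum (1) → 4 (expected 5)

No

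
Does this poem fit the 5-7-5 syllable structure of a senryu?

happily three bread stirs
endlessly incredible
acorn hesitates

Line 1: happily (3), three (1), bread (1), stirs (1) → 6 (expected 5)
Line 2: endlessly (3), incredible (4) → 7 ✓
Line 3: acorn (2), hesitates (3) → 5 ✓

No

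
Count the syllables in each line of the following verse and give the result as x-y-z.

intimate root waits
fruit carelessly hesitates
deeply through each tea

5-7-5

Line 1: intimate(3) + root(1) + waits(1) = 5
Line 2: fruit(1) + carelessly(3) + hesitates(3) = 7
Line 3: deeply(2) + through(1) + each(1) + tea(1) = 5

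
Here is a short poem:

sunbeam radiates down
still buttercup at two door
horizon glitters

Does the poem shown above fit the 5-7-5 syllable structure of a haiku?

Line 1: sunbeam (2), radiates (3), down (1) → 6 (expected 5)
Line 2: still (1), buttercup (3), at (1), two (1), door (1) → 7 ✓
Line 3: horizon (3), glitters (2) → 5 ✓

No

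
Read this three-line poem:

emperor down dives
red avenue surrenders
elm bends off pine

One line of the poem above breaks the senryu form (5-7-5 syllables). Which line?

The third line

Line 1: "emperor down dives": 3+1+1 = 5 ✓
Line 2: "red avenue surrenders": 1+3+3 = 7 ✓
Line 3: "elm bends off pine": 1+1+1+1 = 4 (expected 5)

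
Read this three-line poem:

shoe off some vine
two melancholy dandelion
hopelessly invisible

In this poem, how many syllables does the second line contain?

9

The second line: "two melancholy dandelion": 1+4+4 = 9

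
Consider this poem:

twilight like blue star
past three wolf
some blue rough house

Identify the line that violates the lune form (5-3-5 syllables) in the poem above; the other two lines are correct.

Line 3

Line 1: "twilight like blue star": 2+1+1+1 = 5 ✓
Line 2: "past three wolf": 1+1+1 = 3 ✓
Line 3: "some blue rough house": 1+1+1+1 = 4 (expected 5)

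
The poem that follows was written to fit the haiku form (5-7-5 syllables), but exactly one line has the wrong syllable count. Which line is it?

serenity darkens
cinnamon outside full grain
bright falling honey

Line 1: serenity (4), darkens (2) → 6 (expected 5)
Line 2: cinnamon (3), outside (2), full (1), grain (1) → 7 ✓
Line 3: bright (1), falling (2), honey (2) → 5 ✓

Line 1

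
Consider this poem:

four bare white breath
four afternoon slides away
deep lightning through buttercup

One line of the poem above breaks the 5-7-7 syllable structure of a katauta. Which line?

Line 1: four(1) + bare(1) + white(1) + breath(1) = 4 (expected 5)
Line 2: four(1) + afternoon(3) + slides(1) + away(2) = 7 ✓
Line 3: deep(1) + lightning(2) + through(1) + buttercup(3) = 7 ✓

The first line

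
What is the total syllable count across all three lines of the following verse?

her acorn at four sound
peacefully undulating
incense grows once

17

Line 1: "her acorn at four sound": 1+2+1+1+1 = 6
Line 2: "peacefully undulating": 3+4 = 7
Line 3: "incense grows once": 2+1+1 = 4
Total: 6 + 7 + 4 = 17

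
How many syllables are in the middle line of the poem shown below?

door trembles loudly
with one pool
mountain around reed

3

The middle line: with(1) + one(1) + pool(1) = 3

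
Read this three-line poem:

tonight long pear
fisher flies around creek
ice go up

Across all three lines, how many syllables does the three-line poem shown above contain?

Line 1: tonight (2), long (1), pear (1) → 4
Line 2: fisher (2), flies (1), around (2), creek (1) → 6
Line 3: ice (1), go (1), up (1) → 3
Total: 4 + 6 + 3 = 13

13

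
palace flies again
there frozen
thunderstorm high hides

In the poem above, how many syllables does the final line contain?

The final line: thunderstorm(3) + high(1) + hides(1) = 5

5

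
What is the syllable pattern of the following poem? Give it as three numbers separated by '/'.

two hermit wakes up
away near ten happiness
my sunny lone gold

5/7/5

Line 1: two(1) + hermit(2) + wakes(1) + up(1) = 5
Line 2: away(2) + near(1) + ten(1) + happiness(3) = 7
Line 3: my(1) + sunny(2) + lone(1) + gold(1) = 5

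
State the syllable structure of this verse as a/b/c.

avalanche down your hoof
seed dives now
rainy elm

Line 1: avalanche(3) + down(1) + your(1) + hoof(1) = 6
Line 2: seed(1) + dives(1) + now(1) = 3
Line 3: rainy(2) + elm(1) = 3

6/3/3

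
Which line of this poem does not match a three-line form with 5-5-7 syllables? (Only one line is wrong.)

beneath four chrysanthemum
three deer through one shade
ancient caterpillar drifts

Line 1: "beneath four chrysanthemum": 2+1+4 = 7 (expected 5)
Line 2: "three deer through one shade": 1+1+1+1+1 = 5 ✓
Line 3: "ancient caterpillar drifts": 2+4+1 = 7 ✓

The first line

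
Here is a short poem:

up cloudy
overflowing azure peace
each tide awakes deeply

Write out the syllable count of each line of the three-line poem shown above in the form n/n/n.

3/7/6

Line 1: up (1), cloudy (2) → 3
Line 2: overflowing (4), azure (2), peace (1) → 7
Line 3: each (1), tide (1), awakes (2), deeply (2) → 6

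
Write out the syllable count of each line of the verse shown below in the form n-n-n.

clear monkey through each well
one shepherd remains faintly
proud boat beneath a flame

6-7-6

Line 1: clear(1) + monkey(2) + through(1) + each(1) + well(1) = 6
Line 2: one(1) + shepherd(2) + remains(2) + faintly(2) = 7
Line 3: proud(1) + boat(1) + beneath(2) + a(1) + flame(1) = 6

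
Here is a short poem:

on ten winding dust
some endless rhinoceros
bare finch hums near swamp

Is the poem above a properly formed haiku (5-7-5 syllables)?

Line 1: on(1) + ten(1) + winding(2) + dust(1) = 5 ✓
Line 2: some(1) + endless(2) + rhinoceros(4) = 7 ✓
Line 3: bare(1) + finch(1) + hums(1) + near(1) + swamp(1) = 5 ✓

Yes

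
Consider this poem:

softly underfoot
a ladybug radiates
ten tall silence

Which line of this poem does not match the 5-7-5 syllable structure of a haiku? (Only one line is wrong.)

Line 1: softly(2) + underfoot(3) = 5 ✓
Line 2: a(1) + ladybug(3) + radiates(3) = 7 ✓
Line 3: ten(1) + tall(1) + silence(2) = 4 (expected 5)

The third line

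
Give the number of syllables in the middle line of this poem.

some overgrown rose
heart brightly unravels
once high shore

The middle line: heart(1) + brightly(2) + unravels(3) = 6

6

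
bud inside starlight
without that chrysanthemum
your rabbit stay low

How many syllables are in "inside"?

2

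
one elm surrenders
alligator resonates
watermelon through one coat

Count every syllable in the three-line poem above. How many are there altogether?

Line 1: one(1) + elm(1) + surrenders(3) = 5
Line 2: alligator(4) + resonates(3) = 7
Line 3: watermelon(4) + through(1) + one(1) + coat(1) = 7
Total: 5 + 7 + 7 = 19

19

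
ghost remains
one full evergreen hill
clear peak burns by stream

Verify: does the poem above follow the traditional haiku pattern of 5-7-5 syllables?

No

Line 1: ghost(1) + remains(2) = 3 (expected 5)
Line 2: one(1) + full(1) + evergreen(3) + hill(1) = 6 (expected 7)
Line 3: clear(1) + peak(1) + burns(1) + by(1) + stream(1) = 5 ✓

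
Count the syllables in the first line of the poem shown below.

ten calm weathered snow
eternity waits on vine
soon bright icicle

The first line: ten(1) + calm(1) + weathered(2) + snow(1) = 5

5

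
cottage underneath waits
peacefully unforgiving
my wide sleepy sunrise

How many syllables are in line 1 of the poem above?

Line 1: cottage (2), underneath (3), waits (1) → 6

6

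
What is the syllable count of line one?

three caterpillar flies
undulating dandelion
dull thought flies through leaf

6

Line one: three(1) + caterpillar(4) + flies(1) = 6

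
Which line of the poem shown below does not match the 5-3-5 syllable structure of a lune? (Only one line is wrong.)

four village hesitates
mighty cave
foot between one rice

Line 1: four (1), village (2), hesitates (3) → 6 (expected 5)
Line 2: mighty (2), cave (1) → 3 ✓
Line 3: foot (1), between (2), one (1), rice (1) → 5 ✓

Line 1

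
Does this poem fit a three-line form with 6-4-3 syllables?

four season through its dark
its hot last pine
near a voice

Line 1: four (1), season (2), through (1), its (1), dark (1) → 6 ✓
Line 2: its (1), hot (1), last (1), pine (1) → 4 ✓
Line 3: near (1), a (1), voice (1) → 3 ✓

Yes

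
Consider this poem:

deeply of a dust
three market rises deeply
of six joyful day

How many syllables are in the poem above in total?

Line 1: deeply (2), of (1), a (1), dust (1) → 5
Line 2: three (1), market (2), rises (2), deeply (2) → 7
Line 3: of (1), six (1), joyful (2), day (1) → 5
Total: 5 + 7 + 5 = 17

17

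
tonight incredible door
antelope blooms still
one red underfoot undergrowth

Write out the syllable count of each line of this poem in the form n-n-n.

7-5-8

Line 1: tonight (2), incredible (4), door (1) → 7
Line 2: antelope (3), blooms (1), still (1) → 5
Line 3: one (1), red (1), underfoot (3), undergrowth (3) → 8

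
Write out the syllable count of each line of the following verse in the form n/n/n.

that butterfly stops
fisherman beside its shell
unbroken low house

Line 1: "that butterfly stops": 1+3+1 = 5
Line 2: "fisherman beside its shell": 3+2+1+1 = 7
Line 3: "unbroken low house": 3+1+1 = 5

5/7/5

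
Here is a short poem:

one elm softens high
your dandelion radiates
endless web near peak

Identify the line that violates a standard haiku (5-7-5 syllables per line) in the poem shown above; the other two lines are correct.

Line 1: "one elm softens high": 1+1+2+1 = 5 ✓
Line 2: "your dandelion radiates": 1+4+3 = 8 (expected 7)
Line 3: "endless web near peak": 2+1+1+1 = 5 ✓

Line 2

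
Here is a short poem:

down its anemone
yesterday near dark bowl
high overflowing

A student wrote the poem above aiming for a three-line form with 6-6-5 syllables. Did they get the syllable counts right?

Line 1: "down its anemone": 1+1+4 = 6 ✓
Line 2: "yesterday near dark bowl": 3+1+1+1 = 6 ✓
Line 3: "high overflowing": 1+4 = 5 ✓

Yes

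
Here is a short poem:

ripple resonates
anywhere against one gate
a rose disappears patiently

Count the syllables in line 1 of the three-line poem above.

Line 1: ripple (2), resonates (3) → 5

5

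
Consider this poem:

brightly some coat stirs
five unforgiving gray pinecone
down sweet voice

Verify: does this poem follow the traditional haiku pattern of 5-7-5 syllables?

No

Line 1: brightly (2), some (1), coat (1), stirs (1) → 5 ✓
Line 2: five (1), unforgiving (4), gray (1), pinecone (2) → 8 (expected 7)
Line 3: down (1), sweet (1), voice (1) → 3 (expected 5)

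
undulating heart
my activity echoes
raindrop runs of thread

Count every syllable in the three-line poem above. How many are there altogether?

17

Line 1: undulating(4) + heart(1) = 5
Line 2: my(1) + activity(4) + echoes(2) = 7
Line 3: raindrop(2) + runs(1) + of(1) + thread(1) = 5
Total: 5 + 7 + 5 = 17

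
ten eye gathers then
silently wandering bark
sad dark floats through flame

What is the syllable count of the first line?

5

The first line: "ten eye gathers then": 1+1+2+1 = 5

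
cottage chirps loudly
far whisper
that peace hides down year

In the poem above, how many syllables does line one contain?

5

Line one: cottage(2) + chirps(1) + loudly(2) = 5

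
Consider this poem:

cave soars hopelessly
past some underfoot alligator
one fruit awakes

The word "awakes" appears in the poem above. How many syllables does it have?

2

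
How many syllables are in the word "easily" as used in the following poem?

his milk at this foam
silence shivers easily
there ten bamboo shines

3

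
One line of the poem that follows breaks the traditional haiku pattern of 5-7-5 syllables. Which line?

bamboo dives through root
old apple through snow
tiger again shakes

Line 1: bamboo(2) + dives(1) + through(1) + root(1) = 5 ✓
Line 2: old(1) + apple(2) + through(1) + snow(1) = 5 (expected 7)
Line 3: tiger(2) + again(2) + shakes(1) = 5 ✓

Line 2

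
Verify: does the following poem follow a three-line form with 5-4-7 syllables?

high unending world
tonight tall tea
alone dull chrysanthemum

Line 1: high(1) + unending(3) + world(1) = 5 ✓
Line 2: tonight(2) + tall(1) + tea(1) = 4 ✓
Line 3: alone(2) + dull(1) + chrysanthemum(4) = 7 ✓

Yes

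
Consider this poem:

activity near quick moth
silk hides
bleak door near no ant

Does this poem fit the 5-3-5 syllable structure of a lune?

No

Line 1: activity(4) + near(1) + quick(1) + moth(1) = 7 (expected 5)
Line 2: silk(1) + hides(1) = 2 (expected 3)
Line 3: bleak(1) + door(1) + near(1) + no(1) + ant(1) = 5 ✓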